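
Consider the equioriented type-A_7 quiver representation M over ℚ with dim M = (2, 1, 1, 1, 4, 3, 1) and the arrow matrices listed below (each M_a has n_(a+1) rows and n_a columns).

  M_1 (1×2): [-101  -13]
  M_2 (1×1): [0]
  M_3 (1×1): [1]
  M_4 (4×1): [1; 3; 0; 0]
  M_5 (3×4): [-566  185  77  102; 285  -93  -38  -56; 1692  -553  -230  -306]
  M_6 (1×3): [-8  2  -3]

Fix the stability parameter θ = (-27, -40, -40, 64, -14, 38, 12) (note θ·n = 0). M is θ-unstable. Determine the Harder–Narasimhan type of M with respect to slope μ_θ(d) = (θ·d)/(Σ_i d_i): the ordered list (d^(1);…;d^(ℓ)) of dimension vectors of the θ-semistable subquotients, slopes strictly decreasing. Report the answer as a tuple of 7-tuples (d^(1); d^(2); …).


Via rank(M_{q-1}∘⋯∘M_p): M ≅ I[1,1], I[1,2], I[3,7], I[5,5], I[5,6]^2.
μ_θ-semistable layers: μ^(1)=38; μ^(2)=25; μ^(3)=-14; μ^(4)=-27; μ^(5)=-67/2; μ^(6)=-40

((0, 0, 0, 0, 0, 2, 0); (0, 0, 0, 1, 1, 1, 1); (0, 0, 0, 0, 3, 0, 0); (1, 0, 0, 0, 0, 0, 0); (1, 1, 0, 0, 0, 0, 0); (0, 0, 1, 0, 0, 0, 0))


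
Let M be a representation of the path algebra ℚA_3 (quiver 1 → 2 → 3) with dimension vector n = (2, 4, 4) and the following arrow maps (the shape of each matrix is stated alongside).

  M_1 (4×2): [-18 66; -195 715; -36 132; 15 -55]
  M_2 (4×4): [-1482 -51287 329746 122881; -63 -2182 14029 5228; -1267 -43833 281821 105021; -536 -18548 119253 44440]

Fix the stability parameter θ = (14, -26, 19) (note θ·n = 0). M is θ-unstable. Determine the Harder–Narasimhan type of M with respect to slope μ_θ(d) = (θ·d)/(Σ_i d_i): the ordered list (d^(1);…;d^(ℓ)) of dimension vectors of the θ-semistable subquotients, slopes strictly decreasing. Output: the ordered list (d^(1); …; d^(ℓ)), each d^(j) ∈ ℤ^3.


Interval decomposition of M: I[1,1], I[1,2], I[2,3]^3, I[3,3].
HN type (ℓ=4): μ^(1)=19; μ^(2)=14; μ^(3)=-6; μ^(4)=-26

((0, 0, 4); (1, 0, 0); (1, 1, 0); (0, 3, 0))


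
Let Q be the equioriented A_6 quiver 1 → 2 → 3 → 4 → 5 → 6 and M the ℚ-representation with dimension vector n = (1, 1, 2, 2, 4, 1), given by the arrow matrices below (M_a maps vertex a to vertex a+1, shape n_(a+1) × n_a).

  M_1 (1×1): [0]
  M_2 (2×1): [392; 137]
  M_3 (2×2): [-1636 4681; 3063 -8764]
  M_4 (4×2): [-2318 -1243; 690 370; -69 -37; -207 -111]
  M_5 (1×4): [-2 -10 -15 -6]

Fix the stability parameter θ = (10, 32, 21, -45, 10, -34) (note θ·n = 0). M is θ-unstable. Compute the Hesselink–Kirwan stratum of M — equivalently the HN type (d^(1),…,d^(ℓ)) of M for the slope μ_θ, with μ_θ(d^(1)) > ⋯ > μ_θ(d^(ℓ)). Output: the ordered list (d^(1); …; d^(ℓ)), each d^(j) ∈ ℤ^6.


Via rank(M_{q-1}∘⋯∘M_p): M ≅ I[1,1], I[2,6], I[3,5], I[5,5]^2.
μ_θ-semistable layers: μ^(1)=10; μ^(2)=-16/5; μ^(3)=-12

((1, 0, 0, 0, 3, 0); (0, 1, 1, 1, 1, 1); (0, 0, 1, 1, 0, 0))


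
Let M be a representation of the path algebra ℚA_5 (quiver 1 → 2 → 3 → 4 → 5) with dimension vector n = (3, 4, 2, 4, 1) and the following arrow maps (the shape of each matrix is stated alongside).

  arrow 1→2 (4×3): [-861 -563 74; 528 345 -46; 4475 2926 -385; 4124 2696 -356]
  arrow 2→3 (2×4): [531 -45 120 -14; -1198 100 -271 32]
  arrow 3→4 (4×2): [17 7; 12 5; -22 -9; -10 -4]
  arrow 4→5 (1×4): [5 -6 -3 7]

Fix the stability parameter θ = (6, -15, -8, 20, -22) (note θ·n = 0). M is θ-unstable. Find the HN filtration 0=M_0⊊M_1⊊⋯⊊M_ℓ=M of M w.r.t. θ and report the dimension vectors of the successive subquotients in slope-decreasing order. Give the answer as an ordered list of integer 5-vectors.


Barcode: M ≅ I[1,2], I[1,4], I[1,5], I[2,2], I[4,4]^2. HN layers by μ_θ (5 steps, strictly decreasing):
  μ^(1)=20; μ^(2)=-1; μ^(3)=-9/2; μ^(4)=-17/3; μ^(5)=-15

((0, 0, 0, 3, 0); (0, 0, 0, 1, 1); (1, 1, 0, 0, 0); (2, 2, 2, 0, 0); (0, 1, 0, 0, 0))


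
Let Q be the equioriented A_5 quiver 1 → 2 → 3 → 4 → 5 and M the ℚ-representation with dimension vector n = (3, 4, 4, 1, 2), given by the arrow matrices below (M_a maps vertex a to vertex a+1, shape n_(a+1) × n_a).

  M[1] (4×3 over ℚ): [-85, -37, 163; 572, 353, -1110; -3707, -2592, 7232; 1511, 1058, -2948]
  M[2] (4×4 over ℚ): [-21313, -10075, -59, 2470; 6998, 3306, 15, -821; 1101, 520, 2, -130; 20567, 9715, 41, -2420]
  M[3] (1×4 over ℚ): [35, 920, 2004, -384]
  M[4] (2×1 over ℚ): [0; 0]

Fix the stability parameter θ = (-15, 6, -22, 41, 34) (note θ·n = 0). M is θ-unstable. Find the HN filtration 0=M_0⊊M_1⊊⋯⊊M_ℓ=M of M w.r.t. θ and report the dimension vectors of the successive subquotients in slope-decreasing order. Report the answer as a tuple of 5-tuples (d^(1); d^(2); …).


Barcode: M ≅ I[1,2], I[1,3], I[1,4], I[2,3], I[3,3], I[5,5]^2. HN layers by μ_θ (6 steps, strictly decreasing):
  μ^(1)=41; μ^(2)=34; μ^(3)=6; μ^(4)=-8; μ^(5)=-15; μ^(6)=-22

((0, 0, 0, 1, 0); (0, 0, 0, 0, 2); (0, 1, 0, 0, 0); (0, 3, 3, 0, 0); (3, 0, 0, 0, 0); (0, 0, 1, 0, 0))


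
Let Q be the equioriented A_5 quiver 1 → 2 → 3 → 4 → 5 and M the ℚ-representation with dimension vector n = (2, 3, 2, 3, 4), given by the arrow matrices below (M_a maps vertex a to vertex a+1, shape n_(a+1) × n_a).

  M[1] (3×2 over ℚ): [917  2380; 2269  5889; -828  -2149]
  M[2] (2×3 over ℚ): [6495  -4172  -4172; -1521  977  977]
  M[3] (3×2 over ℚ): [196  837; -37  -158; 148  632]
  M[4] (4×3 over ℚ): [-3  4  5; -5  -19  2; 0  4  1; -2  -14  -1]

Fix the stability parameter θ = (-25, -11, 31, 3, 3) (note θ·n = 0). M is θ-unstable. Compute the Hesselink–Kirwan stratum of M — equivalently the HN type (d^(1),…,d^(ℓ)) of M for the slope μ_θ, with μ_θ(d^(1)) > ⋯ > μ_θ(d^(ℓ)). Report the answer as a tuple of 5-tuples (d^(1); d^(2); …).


Via rank(M_{q-1}∘⋯∘M_p): M ≅ I[1,2], I[1,5], I[2,5], I[4,5], I[5,5].
μ_θ-semistable layers: μ^(1)=37/3; μ^(2)=3; μ^(3)=-11; μ^(4)=-25

((0, 0, 2, 2, 2); (0, 0, 0, 1, 2); (0, 3, 0, 0, 0); (2, 0, 0, 0, 0))


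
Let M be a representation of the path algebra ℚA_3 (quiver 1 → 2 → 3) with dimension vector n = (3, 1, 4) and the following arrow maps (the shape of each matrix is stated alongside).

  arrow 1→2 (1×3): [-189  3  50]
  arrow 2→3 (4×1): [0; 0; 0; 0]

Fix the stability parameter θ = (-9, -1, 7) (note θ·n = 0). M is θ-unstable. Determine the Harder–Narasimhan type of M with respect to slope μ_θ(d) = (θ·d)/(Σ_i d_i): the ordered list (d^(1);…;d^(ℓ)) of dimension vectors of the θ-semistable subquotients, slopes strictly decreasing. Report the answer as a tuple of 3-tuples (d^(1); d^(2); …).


Barcode: M ≅ I[1,1]^2, I[1,2], I[3,3]^4. HN layers by μ_θ (3 steps, strictly decreasing):
  μ^(1)=7; μ^(2)=-1; μ^(3)=-9

((0, 0, 4); (0, 1, 0); (3, 0, 0))


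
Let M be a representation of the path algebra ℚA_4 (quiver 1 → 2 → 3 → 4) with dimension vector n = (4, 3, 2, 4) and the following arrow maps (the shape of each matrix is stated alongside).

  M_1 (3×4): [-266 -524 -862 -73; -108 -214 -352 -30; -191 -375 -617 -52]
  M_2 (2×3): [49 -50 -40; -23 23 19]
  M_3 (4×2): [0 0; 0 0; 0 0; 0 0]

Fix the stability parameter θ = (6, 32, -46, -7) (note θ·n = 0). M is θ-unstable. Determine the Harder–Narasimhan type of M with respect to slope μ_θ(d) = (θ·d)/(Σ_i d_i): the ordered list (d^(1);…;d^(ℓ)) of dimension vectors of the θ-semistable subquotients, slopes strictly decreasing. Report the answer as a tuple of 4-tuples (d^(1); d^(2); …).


Interval decomposition of M: I[1,1], I[1,2], I[1,3]^2, I[4,4]^4.
HN type (ℓ=4): μ^(1)=32; μ^(2)=6; μ^(3)=-8/3; μ^(4)=-7

((0, 1, 0, 0); (2, 0, 0, 0); (2, 2, 2, 0); (0, 0, 0, 4))


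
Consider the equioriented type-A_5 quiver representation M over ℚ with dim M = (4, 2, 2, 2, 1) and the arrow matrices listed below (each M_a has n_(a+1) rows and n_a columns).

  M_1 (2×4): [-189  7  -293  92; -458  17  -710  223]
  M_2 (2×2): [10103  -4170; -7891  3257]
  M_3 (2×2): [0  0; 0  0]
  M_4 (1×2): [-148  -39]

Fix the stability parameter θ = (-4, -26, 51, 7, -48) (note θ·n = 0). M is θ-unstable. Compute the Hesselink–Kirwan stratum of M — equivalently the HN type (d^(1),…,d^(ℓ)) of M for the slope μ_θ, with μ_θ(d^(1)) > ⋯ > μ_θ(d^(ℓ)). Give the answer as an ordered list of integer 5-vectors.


Interval decomposition of M: I[1,1]^2, I[1,3]^2, I[4,4], I[4,5].
HN type (ℓ=5): μ^(1)=51; μ^(2)=7; μ^(3)=-4; μ^(4)=-15; μ^(5)=-41/2

((0, 0, 2, 0, 0); (0, 0, 0, 1, 0); (2, 0, 0, 0, 0); (2, 2, 0, 0, 0); (0, 0, 0, 1, 1))


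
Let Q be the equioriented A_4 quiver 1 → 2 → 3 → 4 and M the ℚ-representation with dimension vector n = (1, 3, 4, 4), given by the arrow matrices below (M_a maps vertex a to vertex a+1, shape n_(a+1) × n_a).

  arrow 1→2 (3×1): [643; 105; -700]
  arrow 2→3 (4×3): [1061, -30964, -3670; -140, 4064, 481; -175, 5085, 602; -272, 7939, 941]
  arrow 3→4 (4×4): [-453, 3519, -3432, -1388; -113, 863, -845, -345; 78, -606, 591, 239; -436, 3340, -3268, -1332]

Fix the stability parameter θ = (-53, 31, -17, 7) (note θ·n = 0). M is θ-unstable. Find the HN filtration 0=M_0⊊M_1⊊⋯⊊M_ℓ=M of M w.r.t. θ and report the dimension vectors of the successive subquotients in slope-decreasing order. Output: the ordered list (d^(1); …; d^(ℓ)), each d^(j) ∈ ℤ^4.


Interval decomposition of M: I[1,4], I[2,3]^2, I[3,4], I[4,4]^2.
HN type (ℓ=3): μ^(1)=7; μ^(2)=-17; μ^(3)=-53

((0, 3, 3, 4); (0, 0, 1, 0); (1, 0, 0, 0))


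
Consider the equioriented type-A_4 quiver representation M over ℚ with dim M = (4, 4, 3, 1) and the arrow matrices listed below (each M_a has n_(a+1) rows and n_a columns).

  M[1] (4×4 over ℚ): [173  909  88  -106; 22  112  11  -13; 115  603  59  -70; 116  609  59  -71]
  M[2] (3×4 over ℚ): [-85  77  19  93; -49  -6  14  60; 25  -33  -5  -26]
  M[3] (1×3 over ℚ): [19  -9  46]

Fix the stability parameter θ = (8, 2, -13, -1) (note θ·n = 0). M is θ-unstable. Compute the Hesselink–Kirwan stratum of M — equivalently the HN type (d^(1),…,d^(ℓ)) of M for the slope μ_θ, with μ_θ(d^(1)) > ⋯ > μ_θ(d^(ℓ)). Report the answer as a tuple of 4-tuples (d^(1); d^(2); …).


Interval decomposition of M: I[1,2], I[1,3]^2, I[1,4].
HN type (ℓ=2): μ^(1)=5; μ^(2)=-1

((1, 1, 0, 0); (3, 3, 3, 1))


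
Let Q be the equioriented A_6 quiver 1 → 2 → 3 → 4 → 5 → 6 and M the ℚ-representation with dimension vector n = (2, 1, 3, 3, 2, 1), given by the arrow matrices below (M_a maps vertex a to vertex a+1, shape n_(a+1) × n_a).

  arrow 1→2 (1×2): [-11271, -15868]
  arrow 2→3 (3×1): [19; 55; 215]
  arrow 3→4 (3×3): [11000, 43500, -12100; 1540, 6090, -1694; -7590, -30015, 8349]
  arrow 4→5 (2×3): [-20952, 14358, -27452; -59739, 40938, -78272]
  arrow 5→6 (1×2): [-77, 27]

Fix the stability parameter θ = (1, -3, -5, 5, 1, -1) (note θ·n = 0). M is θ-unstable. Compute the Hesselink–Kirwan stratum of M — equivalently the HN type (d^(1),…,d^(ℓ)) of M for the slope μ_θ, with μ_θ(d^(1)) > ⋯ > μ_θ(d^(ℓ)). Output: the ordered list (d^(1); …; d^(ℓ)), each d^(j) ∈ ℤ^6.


Barcode: M ≅ I[1,1], I[1,3], I[3,3], I[3,4], I[4,5], I[4,6]. HN layers by μ_θ (6 steps, strictly decreasing):
  μ^(1)=5; μ^(2)=3; μ^(3)=5/3; μ^(4)=1; μ^(5)=-7/3; μ^(6)=-5

((0, 0, 0, 1, 0, 0); (0, 0, 0, 1, 1, 0); (0, 0, 0, 1, 1, 1); (1, 0, 0, 0, 0, 0); (1, 1, 1, 0, 0, 0); (0, 0, 2, 0, 0, 0))


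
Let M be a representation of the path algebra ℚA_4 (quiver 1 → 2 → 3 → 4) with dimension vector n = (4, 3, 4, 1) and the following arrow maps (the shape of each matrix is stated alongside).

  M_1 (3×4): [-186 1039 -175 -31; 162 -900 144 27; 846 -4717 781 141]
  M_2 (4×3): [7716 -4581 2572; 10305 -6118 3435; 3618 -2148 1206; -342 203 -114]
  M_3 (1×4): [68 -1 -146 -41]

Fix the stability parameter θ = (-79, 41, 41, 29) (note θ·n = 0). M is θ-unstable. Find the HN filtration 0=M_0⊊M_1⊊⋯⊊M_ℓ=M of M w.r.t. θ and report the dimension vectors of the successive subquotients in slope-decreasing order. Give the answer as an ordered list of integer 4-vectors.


Interval decomposition of M: I[1,1]^2, I[1,2], I[1,4], I[2,3], I[3,3]^2.
HN type (ℓ=3): μ^(1)=41; μ^(2)=37; μ^(3)=-79

((0, 2, 3, 0); (0, 1, 1, 1); (4, 0, 0, 0))


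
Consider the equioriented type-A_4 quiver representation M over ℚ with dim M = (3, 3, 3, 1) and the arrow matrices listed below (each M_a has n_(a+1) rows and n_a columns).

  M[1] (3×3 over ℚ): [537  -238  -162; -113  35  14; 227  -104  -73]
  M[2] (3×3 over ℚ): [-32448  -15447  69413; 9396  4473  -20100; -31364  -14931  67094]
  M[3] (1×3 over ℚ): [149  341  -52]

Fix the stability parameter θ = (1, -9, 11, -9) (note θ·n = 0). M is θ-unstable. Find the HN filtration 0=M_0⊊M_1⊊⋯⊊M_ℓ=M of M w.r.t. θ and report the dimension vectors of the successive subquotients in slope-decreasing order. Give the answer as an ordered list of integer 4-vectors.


Via rank(M_{q-1}∘⋯∘M_p): M ≅ I[1,2], I[1,3], I[1,4], I[3,3].
μ_θ-semistable layers: μ^(1)=11; μ^(2)=1; μ^(3)=-4

((0, 0, 2, 0); (0, 0, 1, 1); (3, 3, 0, 0))


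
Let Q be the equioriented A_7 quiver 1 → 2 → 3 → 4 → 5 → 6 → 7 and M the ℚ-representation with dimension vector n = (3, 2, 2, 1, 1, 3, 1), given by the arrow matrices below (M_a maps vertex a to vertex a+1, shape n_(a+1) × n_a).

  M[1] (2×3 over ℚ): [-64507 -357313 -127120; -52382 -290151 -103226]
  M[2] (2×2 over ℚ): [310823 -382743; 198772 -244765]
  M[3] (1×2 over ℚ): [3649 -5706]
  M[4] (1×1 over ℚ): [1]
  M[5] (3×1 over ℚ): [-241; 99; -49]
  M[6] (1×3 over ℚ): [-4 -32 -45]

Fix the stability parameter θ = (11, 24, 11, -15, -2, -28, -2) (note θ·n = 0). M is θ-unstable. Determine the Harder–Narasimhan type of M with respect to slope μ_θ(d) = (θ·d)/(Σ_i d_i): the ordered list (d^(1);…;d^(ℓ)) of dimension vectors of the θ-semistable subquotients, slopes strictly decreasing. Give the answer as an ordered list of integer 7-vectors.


Interval decomposition of M: I[1,1], I[1,3], I[1,7], I[6,6]^2.
HN type (ℓ=4): μ^(1)=35/2; μ^(2)=11; μ^(3)=-1/7; μ^(4)=-28

((0, 1, 1, 0, 0, 0, 0); (2, 0, 0, 0, 0, 0, 0); (1, 1, 1, 1, 1, 1, 1); (0, 0, 0, 0, 0, 2, 0))


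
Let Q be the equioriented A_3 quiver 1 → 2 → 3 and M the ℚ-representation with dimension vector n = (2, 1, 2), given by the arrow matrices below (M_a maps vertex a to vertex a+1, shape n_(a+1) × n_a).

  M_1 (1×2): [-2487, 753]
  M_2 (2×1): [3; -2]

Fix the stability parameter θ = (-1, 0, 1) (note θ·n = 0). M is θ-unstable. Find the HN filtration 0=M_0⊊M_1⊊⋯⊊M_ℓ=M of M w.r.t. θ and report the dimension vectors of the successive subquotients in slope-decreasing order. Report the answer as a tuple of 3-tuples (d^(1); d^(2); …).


Barcode: M ≅ I[1,1], I[1,3], I[3,3]. HN layers by μ_θ (3 steps, strictly decreasing):
  μ^(1)=1; μ^(2)=0; μ^(3)=-1

((0, 0, 2); (0, 1, 0); (2, 0, 0))


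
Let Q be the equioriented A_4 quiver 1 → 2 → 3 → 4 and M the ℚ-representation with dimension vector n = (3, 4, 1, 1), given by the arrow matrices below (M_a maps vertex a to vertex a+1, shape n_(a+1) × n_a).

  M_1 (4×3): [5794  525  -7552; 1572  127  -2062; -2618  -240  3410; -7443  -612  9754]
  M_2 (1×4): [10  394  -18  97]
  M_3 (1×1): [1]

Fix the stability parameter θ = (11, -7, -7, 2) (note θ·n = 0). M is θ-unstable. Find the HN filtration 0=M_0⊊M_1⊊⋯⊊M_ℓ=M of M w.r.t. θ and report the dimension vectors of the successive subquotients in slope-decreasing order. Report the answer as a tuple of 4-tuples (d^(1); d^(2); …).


Interval decomposition of M: I[1,2]^2, I[1,4], I[2,2].
HN type (ℓ=3): μ^(1)=2; μ^(2)=-1; μ^(3)=-7

((2, 2, 0, 1); (1, 1, 1, 0); (0, 1, 0, 0))


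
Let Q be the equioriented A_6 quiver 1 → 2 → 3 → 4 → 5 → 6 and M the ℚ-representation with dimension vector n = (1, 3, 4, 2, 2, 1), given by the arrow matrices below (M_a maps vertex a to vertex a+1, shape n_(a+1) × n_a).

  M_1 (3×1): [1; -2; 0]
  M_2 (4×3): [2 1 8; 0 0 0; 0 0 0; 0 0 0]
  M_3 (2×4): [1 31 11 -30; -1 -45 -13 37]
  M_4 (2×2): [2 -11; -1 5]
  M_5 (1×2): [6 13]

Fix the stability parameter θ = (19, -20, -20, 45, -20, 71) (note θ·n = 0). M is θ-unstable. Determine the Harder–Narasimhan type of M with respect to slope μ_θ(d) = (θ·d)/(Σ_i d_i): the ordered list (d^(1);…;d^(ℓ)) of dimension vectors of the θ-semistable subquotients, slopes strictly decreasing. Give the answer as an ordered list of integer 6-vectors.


Via rank(M_{q-1}∘⋯∘M_p): M ≅ I[1,2], I[2,2], I[2,5], I[3,3]^2, I[3,6].
μ_θ-semistable layers: μ^(1)=71; μ^(2)=25/2; μ^(3)=-1/2; μ^(4)=-20

((0, 0, 0, 0, 0, 1); (0, 0, 0, 2, 2, 0); (1, 1, 0, 0, 0, 0); (0, 2, 4, 0, 0, 0))


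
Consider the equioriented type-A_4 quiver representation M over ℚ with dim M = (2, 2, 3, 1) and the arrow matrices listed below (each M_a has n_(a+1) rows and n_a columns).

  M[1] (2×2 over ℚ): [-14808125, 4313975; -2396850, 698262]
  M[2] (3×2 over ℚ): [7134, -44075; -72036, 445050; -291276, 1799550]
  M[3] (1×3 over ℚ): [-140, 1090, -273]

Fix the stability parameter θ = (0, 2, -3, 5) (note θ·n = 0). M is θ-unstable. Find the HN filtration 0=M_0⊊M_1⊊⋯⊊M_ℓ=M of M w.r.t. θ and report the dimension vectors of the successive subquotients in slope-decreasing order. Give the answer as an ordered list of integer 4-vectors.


Via rank(M_{q-1}∘⋯∘M_p): M ≅ I[1,1], I[1,2], I[2,4], I[3,3]^2.
μ_θ-semistable layers: μ^(1)=5; μ^(2)=2; μ^(3)=0; μ^(4)=-1/2; μ^(5)=-3

((0, 0, 0, 1); (0, 1, 0, 0); (2, 0, 0, 0); (0, 1, 1, 0); (0, 0, 2, 0))


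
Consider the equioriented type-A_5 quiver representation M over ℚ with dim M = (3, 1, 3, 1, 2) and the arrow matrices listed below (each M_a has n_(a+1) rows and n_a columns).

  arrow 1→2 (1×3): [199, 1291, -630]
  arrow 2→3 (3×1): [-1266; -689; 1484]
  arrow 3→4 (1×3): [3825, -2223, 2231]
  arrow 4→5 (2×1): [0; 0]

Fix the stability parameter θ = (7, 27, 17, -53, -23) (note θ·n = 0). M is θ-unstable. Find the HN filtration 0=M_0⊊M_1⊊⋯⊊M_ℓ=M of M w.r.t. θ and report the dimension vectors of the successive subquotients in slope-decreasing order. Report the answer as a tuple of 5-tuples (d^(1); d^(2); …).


Interval decomposition of M: I[1,1]^2, I[1,4], I[3,3]^2, I[5,5]^2.
HN type (ℓ=4): μ^(1)=17; μ^(2)=7; μ^(3)=-1/2; μ^(4)=-23

((0, 0, 2, 0, 0); (2, 0, 0, 0, 0); (1, 1, 1, 1, 0); (0, 0, 0, 0, 2))


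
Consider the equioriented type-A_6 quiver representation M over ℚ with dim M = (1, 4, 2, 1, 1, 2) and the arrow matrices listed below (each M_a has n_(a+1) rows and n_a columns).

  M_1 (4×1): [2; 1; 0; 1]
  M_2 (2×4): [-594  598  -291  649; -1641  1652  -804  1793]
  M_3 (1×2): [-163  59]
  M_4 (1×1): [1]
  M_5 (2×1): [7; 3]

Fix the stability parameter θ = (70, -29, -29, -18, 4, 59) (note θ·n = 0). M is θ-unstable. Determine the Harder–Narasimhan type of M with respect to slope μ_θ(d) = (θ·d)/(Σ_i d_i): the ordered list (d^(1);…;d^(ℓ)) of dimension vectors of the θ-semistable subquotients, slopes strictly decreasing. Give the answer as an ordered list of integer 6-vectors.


Interval decomposition of M: I[1,3], I[2,2]^2, I[2,6], I[6,6].
HN type (ℓ=4): μ^(1)=59; μ^(2)=4; μ^(3)=-18; μ^(4)=-29

((0, 0, 0, 0, 0, 2); (1, 1, 1, 0, 1, 0); (0, 0, 0, 1, 0, 0); (0, 3, 1, 0, 0, 0))


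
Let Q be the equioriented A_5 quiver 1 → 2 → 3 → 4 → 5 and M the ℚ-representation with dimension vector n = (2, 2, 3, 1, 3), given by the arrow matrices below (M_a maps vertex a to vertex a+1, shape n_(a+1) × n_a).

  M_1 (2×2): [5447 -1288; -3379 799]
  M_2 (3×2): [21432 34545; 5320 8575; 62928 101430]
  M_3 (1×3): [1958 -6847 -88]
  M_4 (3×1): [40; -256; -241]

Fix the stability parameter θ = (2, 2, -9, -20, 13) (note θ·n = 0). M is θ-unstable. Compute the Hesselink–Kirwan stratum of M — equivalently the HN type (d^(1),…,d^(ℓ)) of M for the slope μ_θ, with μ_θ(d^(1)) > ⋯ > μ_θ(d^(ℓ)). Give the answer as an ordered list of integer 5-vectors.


Barcode: M ≅ I[1,2], I[1,5], I[3,3]^2, I[5,5]^2. HN layers by μ_θ (4 steps, strictly decreasing):
  μ^(1)=13; μ^(2)=2; μ^(3)=-25/4; μ^(4)=-9

((0, 0, 0, 0, 3); (1, 1, 0, 0, 0); (1, 1, 1, 1, 0); (0, 0, 2, 0, 0))


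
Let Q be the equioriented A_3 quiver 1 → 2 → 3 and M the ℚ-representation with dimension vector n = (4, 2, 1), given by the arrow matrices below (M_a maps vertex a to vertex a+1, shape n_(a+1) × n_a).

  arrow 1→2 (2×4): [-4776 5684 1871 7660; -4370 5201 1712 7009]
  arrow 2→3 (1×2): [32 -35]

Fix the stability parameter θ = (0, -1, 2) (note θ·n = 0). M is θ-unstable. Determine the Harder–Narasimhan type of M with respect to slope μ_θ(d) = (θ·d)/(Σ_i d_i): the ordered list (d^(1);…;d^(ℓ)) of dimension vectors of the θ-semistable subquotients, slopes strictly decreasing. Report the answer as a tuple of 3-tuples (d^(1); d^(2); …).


Via rank(M_{q-1}∘⋯∘M_p): M ≅ I[1,1]^2, I[1,2], I[1,3].
μ_θ-semistable layers: μ^(1)=2; μ^(2)=0; μ^(3)=-1/2

((0, 0, 1); (2, 0, 0); (2, 2, 0))


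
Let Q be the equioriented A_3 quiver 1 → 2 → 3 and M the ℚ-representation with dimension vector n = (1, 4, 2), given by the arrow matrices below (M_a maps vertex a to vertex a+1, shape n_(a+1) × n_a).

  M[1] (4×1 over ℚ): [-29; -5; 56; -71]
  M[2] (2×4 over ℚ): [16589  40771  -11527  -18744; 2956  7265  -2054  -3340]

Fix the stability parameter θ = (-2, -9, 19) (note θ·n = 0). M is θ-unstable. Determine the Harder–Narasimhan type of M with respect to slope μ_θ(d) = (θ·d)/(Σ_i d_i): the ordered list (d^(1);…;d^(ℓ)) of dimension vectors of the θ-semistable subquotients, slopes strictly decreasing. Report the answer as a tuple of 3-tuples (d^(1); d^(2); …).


Interval decomposition of M: I[1,3], I[2,2]^2, I[2,3].
HN type (ℓ=3): μ^(1)=19; μ^(2)=-11/2; μ^(3)=-9

((0, 0, 2); (1, 1, 0); (0, 3, 0))


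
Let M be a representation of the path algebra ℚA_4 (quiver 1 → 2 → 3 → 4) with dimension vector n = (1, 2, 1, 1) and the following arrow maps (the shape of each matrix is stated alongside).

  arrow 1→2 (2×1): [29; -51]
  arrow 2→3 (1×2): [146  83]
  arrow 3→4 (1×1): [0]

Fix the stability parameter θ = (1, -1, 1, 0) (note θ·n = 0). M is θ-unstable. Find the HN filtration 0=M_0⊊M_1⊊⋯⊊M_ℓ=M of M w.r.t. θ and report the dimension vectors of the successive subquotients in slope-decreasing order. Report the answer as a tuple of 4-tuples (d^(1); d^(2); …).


Barcode: M ≅ I[1,3], I[2,2], I[4,4]. HN layers by μ_θ (3 steps, strictly decreasing):
  μ^(1)=1; μ^(2)=0; μ^(3)=-1

((0, 0, 1, 0); (1, 1, 0, 1); (0, 1, 0, 0))


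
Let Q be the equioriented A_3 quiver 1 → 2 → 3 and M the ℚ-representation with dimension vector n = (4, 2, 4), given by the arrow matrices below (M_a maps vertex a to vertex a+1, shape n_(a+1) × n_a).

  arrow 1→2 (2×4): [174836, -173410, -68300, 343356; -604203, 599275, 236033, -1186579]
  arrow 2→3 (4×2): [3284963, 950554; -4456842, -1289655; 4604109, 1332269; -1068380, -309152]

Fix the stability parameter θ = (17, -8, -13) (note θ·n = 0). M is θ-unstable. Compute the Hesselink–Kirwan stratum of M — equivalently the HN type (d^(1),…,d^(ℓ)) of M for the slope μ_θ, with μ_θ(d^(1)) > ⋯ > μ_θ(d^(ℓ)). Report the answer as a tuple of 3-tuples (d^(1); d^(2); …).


Interval decomposition of M: I[1,1]^2, I[1,3]^2, I[3,3]^2.
HN type (ℓ=3): μ^(1)=17; μ^(2)=-4/3; μ^(3)=-13

((2, 0, 0); (2, 2, 2); (0, 0, 2))


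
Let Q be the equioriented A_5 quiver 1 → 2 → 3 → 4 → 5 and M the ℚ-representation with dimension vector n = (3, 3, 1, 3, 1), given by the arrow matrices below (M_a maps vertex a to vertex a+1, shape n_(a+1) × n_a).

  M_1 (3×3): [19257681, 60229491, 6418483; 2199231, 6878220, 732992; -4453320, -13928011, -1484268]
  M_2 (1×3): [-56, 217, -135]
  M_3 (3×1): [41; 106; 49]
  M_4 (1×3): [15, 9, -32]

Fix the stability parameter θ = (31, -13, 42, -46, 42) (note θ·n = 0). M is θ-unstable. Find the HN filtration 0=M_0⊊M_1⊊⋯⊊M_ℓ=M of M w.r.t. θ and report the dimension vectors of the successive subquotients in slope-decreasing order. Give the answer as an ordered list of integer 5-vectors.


Barcode: M ≅ I[1,2]^2, I[1,5], I[4,4]^2. HN layers by μ_θ (4 steps, strictly decreasing):
  μ^(1)=42; μ^(2)=9; μ^(3)=7/2; μ^(4)=-46

((0, 0, 0, 0, 1); (2, 2, 0, 0, 0); (1, 1, 1, 1, 0); (0, 0, 0, 2, 0))


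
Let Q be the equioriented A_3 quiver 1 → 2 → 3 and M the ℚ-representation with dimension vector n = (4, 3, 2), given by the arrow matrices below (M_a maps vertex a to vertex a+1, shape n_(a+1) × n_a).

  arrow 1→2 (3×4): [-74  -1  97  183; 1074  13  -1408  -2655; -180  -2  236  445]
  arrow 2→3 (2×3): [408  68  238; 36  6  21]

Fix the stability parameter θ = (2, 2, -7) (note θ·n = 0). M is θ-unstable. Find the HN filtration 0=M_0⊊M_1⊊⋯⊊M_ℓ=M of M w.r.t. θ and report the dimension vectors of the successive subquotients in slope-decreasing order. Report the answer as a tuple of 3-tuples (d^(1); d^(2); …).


Interval decomposition of M: I[1,1], I[1,2]^2, I[1,3], I[3,3].
HN type (ℓ=3): μ^(1)=2; μ^(2)=-1; μ^(3)=-7

((3, 2, 0); (1, 1, 1); (0, 0, 1))


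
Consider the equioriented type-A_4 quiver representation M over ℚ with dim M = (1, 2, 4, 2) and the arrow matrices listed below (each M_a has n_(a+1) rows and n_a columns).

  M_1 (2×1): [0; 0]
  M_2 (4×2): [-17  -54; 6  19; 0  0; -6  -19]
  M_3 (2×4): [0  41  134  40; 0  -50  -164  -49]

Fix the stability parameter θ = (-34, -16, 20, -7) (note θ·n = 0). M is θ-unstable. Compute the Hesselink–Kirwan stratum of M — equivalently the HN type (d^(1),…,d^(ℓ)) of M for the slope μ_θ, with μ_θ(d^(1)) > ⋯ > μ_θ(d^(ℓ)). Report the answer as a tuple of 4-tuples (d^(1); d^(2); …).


Interval decomposition of M: I[1,1], I[2,3], I[2,4], I[3,3], I[3,4].
HN type (ℓ=4): μ^(1)=20; μ^(2)=13/2; μ^(3)=-16; μ^(4)=-34

((0, 0, 2, 0); (0, 0, 2, 2); (0, 2, 0, 0); (1, 0, 0, 0))


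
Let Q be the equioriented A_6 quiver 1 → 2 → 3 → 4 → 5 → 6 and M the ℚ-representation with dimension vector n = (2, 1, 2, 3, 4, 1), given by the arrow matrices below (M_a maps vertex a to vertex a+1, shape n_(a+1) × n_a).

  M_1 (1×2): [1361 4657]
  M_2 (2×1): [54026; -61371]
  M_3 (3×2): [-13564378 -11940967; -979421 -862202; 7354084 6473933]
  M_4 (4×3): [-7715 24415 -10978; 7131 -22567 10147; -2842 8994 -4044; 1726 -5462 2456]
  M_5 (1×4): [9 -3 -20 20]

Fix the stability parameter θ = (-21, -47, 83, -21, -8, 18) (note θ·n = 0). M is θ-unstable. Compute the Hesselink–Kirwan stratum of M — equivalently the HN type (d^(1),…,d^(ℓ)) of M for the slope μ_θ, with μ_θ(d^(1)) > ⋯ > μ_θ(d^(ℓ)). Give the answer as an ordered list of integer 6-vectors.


Barcode: M ≅ I[1,1], I[1,6], I[3,5], I[4,4], I[5,5]^2. HN layers by μ_θ (4 steps, strictly decreasing):
  μ^(1)=18; μ^(2)=-8; μ^(3)=-21; μ^(4)=-34

((0, 0, 2, 2, 2, 1); (0, 0, 0, 0, 2, 0); (1, 0, 0, 1, 0, 0); (1, 1, 0, 0, 0, 0))


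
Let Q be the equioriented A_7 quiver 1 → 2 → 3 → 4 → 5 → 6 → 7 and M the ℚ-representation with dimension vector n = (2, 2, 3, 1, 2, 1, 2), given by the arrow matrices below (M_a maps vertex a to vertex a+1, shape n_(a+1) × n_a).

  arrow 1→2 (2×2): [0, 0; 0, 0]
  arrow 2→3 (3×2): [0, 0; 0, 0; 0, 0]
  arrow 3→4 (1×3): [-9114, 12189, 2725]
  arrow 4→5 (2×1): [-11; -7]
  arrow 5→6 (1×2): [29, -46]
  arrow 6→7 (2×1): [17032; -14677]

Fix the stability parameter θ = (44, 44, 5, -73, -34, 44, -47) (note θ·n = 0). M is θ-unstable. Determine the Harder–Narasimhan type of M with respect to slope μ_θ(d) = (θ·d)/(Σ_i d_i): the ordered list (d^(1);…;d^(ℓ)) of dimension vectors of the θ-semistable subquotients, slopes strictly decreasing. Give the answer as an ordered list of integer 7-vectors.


Via rank(M_{q-1}∘⋯∘M_p): M ≅ I[1,1]^2, I[2,2]^2, I[3,3]^2, I[3,7], I[5,5], I[7,7].
μ_θ-semistable layers: μ^(1)=44; μ^(2)=5; μ^(3)=-3/2; μ^(4)=-34; μ^(5)=-47

((2, 2, 0, 0, 0, 0, 0); (0, 0, 2, 0, 0, 0, 0); (0, 0, 0, 0, 0, 1, 1); (0, 0, 1, 1, 2, 0, 0); (0, 0, 0, 0, 0, 0, 1))


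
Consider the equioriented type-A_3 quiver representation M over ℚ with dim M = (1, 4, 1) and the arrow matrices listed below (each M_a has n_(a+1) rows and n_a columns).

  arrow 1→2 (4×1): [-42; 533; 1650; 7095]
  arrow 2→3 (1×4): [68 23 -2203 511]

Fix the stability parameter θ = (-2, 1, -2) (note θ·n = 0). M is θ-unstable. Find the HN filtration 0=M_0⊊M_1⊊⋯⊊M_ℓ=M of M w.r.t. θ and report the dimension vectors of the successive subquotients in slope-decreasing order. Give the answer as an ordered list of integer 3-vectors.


Barcode: M ≅ I[1,3], I[2,2]^3. HN layers by μ_θ (3 steps, strictly decreasing):
  μ^(1)=1; μ^(2)=-1/2; μ^(3)=-2

((0, 3, 0); (0, 1, 1); (1, 0, 0))


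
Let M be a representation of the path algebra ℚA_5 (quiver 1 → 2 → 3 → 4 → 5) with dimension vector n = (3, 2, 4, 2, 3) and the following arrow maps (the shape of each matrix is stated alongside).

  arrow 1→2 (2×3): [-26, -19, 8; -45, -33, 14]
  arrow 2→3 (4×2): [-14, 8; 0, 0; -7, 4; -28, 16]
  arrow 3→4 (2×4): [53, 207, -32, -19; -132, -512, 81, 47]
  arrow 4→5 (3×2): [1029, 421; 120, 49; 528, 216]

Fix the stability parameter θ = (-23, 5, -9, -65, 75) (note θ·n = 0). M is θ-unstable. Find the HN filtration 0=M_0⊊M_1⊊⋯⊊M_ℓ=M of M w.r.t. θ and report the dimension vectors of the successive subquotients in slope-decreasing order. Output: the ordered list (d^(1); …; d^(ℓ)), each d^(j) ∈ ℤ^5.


Interval decomposition of M: I[1,1], I[1,2], I[1,5], I[3,3]^2, I[3,5], I[5,5].
HN type (ℓ=5): μ^(1)=75; μ^(2)=5; μ^(3)=-9; μ^(4)=-23; μ^(5)=-37

((0, 0, 0, 0, 3); (0, 1, 0, 0, 0); (0, 0, 2, 0, 0); (3, 1, 1, 1, 0); (0, 0, 1, 1, 0))


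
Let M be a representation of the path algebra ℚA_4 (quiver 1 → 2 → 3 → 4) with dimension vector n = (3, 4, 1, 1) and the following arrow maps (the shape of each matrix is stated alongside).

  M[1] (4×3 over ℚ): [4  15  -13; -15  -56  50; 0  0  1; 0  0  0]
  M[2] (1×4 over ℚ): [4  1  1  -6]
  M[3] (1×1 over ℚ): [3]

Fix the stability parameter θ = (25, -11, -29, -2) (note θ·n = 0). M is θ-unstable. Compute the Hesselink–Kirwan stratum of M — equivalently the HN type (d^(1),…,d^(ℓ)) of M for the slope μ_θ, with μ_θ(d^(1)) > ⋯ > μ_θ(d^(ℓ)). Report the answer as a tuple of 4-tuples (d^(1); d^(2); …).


Via rank(M_{q-1}∘⋯∘M_p): M ≅ I[1,2]^2, I[1,4], I[2,2].
μ_θ-semistable layers: μ^(1)=7; μ^(2)=-2; μ^(3)=-5; μ^(4)=-11

((2, 2, 0, 0); (0, 0, 0, 1); (1, 1, 1, 0); (0, 1, 0, 0))


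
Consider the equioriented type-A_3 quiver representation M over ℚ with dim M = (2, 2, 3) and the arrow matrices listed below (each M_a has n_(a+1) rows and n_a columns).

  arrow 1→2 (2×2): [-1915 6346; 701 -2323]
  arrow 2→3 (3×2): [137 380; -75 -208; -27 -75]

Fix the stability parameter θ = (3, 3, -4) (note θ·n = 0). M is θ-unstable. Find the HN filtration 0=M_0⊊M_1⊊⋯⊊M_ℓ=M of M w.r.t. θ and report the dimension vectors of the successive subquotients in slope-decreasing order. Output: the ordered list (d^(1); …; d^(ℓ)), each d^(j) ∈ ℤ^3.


Via rank(M_{q-1}∘⋯∘M_p): M ≅ I[1,3]^2, I[3,3].
μ_θ-semistable layers: μ^(1)=2/3; μ^(2)=-4

((2, 2, 2); (0, 0, 1))


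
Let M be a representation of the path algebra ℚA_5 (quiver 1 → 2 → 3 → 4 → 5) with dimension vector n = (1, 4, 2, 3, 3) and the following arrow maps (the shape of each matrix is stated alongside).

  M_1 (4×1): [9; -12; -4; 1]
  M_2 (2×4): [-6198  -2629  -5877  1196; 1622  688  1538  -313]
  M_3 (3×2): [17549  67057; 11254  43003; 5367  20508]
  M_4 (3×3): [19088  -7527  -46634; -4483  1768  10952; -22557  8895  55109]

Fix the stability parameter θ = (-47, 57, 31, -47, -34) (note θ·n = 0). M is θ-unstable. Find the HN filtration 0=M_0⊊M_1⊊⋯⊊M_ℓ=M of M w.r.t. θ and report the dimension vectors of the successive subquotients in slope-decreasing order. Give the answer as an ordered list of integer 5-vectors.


Via rank(M_{q-1}∘⋯∘M_p): M ≅ I[1,5], I[2,2]^2, I[2,5], I[4,5].
μ_θ-semistable layers: μ^(1)=57; μ^(2)=7/4; μ^(3)=-34; μ^(4)=-47

((0, 2, 0, 0, 0); (0, 2, 2, 2, 2); (0, 0, 0, 0, 1); (1, 0, 0, 1, 0))


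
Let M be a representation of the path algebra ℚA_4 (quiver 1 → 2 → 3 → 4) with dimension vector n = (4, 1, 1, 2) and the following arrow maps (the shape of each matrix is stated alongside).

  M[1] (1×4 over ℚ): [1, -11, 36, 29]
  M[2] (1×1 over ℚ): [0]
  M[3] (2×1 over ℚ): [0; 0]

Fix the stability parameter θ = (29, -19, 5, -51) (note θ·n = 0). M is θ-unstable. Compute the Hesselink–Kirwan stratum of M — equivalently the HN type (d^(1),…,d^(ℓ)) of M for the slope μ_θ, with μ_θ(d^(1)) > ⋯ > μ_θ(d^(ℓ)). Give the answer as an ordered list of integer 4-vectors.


Barcode: M ≅ I[1,1]^3, I[1,2], I[3,3], I[4,4]^2. HN layers by μ_θ (3 steps, strictly decreasing):
  μ^(1)=29; μ^(2)=5; μ^(3)=-51

((3, 0, 0, 0); (1, 1, 1, 0); (0, 0, 0, 2))


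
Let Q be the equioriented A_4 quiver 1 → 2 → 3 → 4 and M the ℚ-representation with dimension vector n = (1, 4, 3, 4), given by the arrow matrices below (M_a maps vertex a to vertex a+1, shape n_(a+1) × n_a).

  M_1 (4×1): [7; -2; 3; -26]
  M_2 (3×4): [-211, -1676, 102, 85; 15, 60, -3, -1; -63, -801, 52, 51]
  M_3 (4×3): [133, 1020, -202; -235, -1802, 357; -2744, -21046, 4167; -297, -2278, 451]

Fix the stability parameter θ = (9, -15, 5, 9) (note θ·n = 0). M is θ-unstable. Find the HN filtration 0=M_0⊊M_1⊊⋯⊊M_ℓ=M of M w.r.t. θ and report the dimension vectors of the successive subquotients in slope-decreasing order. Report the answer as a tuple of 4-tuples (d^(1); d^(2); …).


Via rank(M_{q-1}∘⋯∘M_p): M ≅ I[1,4], I[2,2], I[2,3], I[2,4], I[4,4]^2.
μ_θ-semistable layers: μ^(1)=9; μ^(2)=5; μ^(3)=-3; μ^(4)=-15

((0, 0, 0, 4); (0, 0, 3, 0); (1, 1, 0, 0); (0, 3, 0, 0))


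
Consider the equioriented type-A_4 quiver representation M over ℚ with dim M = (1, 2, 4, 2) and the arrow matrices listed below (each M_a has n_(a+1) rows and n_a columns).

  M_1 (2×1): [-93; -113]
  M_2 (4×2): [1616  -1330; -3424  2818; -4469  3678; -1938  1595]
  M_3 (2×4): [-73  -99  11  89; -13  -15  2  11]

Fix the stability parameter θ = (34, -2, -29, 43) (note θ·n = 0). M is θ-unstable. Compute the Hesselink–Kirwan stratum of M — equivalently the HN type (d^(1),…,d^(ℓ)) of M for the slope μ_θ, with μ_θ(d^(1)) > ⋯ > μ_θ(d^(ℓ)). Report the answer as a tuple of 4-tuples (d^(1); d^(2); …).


Interval decomposition of M: I[1,4], I[2,4], I[3,3]^2.
HN type (ℓ=4): μ^(1)=43; μ^(2)=1; μ^(3)=-31/2; μ^(4)=-29

((0, 0, 0, 2); (1, 1, 1, 0); (0, 1, 1, 0); (0, 0, 2, 0))


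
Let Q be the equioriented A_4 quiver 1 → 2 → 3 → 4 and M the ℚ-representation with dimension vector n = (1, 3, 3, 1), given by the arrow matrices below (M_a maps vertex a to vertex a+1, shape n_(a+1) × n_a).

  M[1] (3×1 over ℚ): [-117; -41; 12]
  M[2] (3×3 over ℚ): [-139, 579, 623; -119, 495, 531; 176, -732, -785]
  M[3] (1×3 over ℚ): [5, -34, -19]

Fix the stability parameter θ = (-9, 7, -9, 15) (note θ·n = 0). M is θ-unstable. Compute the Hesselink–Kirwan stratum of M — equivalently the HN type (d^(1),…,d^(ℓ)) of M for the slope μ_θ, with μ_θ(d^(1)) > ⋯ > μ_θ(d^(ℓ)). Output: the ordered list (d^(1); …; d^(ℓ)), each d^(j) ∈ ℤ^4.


Barcode: M ≅ I[1,2], I[2,3], I[2,4], I[3,3]. HN layers by μ_θ (4 steps, strictly decreasing):
  μ^(1)=15; μ^(2)=7; μ^(3)=-1; μ^(4)=-9

((0, 0, 0, 1); (0, 1, 0, 0); (0, 2, 2, 0); (1, 0, 1, 0))


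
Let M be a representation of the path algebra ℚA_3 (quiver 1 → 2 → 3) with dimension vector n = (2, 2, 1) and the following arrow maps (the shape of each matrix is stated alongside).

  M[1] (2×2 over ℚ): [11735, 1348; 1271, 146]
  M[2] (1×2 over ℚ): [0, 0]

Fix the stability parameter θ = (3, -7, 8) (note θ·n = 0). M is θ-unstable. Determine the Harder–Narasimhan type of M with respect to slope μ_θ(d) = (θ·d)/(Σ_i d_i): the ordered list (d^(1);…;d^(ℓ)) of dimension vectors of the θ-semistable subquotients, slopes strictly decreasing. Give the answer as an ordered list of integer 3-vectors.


Barcode: M ≅ I[1,2]^2, I[3,3]. HN layers by μ_θ (2 steps, strictly decreasing):
  μ^(1)=8; μ^(2)=-2

((0, 0, 1); (2, 2, 0))


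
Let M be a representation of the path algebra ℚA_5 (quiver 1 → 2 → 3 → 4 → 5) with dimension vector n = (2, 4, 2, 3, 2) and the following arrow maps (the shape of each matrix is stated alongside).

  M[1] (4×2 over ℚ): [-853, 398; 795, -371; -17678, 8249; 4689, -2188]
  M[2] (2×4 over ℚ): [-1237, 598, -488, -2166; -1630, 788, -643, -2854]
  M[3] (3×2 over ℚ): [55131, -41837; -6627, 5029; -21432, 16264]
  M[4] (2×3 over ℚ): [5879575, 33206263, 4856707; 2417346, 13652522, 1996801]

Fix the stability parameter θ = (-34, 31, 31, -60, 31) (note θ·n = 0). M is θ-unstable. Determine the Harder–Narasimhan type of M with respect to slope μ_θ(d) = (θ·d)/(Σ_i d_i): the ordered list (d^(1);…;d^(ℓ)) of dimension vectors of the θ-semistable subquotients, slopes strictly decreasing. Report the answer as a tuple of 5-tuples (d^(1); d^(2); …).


Barcode: M ≅ I[1,3], I[1,4], I[2,2]^2, I[4,5]^2. HN layers by μ_θ (4 steps, strictly decreasing):
  μ^(1)=31; μ^(2)=2/3; μ^(3)=-34; μ^(4)=-60

((0, 3, 1, 0, 2); (0, 1, 1, 1, 0); (2, 0, 0, 0, 0); (0, 0, 0, 2, 0))


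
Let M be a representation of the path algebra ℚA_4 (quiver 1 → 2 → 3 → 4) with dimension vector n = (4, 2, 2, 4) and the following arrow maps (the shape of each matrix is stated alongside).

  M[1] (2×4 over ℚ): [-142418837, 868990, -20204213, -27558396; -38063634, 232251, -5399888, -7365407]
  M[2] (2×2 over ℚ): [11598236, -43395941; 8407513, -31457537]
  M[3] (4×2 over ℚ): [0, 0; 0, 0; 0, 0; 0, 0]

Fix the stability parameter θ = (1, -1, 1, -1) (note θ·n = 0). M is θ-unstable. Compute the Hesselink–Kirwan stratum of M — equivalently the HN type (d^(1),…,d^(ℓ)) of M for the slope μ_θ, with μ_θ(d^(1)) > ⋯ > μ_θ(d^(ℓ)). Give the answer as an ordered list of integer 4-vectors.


Barcode: M ≅ I[1,1]^2, I[1,3]^2, I[4,4]^4. HN layers by μ_θ (3 steps, strictly decreasing):
  μ^(1)=1; μ^(2)=0; μ^(3)=-1

((2, 0, 2, 0); (2, 2, 0, 0); (0, 0, 0, 4))


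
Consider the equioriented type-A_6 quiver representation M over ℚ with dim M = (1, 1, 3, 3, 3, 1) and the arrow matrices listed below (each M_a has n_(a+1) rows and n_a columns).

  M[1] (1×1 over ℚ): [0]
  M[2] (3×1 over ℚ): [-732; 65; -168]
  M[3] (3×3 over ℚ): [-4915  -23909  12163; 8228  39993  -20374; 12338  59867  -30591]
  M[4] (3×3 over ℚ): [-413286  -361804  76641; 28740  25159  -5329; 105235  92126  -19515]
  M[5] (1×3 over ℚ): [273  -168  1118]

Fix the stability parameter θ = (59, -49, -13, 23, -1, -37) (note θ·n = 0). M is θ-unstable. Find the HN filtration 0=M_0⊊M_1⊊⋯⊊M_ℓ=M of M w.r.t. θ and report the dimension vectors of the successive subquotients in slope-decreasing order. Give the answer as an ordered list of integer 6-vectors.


Barcode: M ≅ I[1,1], I[2,6], I[3,5]^2. HN layers by μ_θ (5 steps, strictly decreasing):
  μ^(1)=59; μ^(2)=11; μ^(3)=-5; μ^(4)=-13; μ^(5)=-49

((1, 0, 0, 0, 0, 0); (0, 0, 0, 2, 2, 0); (0, 0, 0, 1, 1, 1); (0, 0, 3, 0, 0, 0); (0, 1, 0, 0, 0, 0))


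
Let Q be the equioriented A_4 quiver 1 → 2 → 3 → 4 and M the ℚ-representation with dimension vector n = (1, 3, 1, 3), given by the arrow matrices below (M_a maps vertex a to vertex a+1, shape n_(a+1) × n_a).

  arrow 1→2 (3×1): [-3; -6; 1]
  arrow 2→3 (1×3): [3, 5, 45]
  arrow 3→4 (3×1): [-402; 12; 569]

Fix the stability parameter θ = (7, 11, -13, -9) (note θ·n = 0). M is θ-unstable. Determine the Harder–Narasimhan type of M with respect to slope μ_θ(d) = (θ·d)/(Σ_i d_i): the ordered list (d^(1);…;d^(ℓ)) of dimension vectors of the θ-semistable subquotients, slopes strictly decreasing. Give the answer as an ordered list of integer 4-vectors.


Via rank(M_{q-1}∘⋯∘M_p): M ≅ I[1,4], I[2,2]^2, I[4,4]^2.
μ_θ-semistable layers: μ^(1)=11; μ^(2)=-1; μ^(3)=-9

((0, 2, 0, 0); (1, 1, 1, 1); (0, 0, 0, 2))
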